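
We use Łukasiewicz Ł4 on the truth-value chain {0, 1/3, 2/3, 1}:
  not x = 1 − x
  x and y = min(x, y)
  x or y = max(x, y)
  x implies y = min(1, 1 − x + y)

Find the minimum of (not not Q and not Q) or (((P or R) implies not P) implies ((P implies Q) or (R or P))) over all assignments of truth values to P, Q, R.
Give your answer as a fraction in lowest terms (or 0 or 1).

2/3

Take P = 1/3, Q = 0, R = 0:
not Q = not 0 = 1
not not Q = not 1 = 0
not Q = not 0 = 1
not not Q and not Q = 0 and 1 = 0
P or R = 1/3 or 0 = 1/3
not P = not 1/3 = 2/3
(P or R) implies not P = 1/3 implies 2/3 = 1
P implies Q = 1/3 implies 0 = 2/3
R or P = 0 or 1/3 = 1/3
(P implies Q) or (R or P) = 2/3 or 1/3 = 2/3
((P or R) implies not P) implies ((P implies Q) or (R or P)) = 1 implies 2/3 = 2/3
(not not Q and not Q) or (((P or R) implies not P) implies ((P implies Q) or (R or P))) = 0 or 2/3 = 2/3
No assignment yields a value below 2/3, so this is the minimum.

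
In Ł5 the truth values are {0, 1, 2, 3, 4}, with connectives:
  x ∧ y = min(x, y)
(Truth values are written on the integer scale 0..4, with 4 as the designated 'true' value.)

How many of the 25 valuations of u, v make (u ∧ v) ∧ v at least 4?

value 4: 1 assignment (counts)
value 3: 3 assignments
value 2: 5 assignments
value 1: 7 assignments
value 0: 9 assignments
So 1 of the 25 assignments meets the threshold.

1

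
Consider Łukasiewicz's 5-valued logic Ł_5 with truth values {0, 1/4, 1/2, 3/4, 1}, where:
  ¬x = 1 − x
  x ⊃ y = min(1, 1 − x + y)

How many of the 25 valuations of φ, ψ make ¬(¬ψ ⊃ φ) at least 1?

value 1: 1 assignment (counts)
value 3/4: 2 assignments
value 1/2: 3 assignments
value 1/4: 4 assignments
value 0: 15 assignments
So 1 of the 25 assignments meets the threshold.

1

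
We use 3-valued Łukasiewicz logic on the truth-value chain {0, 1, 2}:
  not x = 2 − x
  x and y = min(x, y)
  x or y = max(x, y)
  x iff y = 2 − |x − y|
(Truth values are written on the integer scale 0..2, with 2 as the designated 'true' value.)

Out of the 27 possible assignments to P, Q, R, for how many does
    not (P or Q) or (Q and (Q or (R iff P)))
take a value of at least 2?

value 2: 12 assignments (counts)
value 1: 12 assignments
value 0: 3 assignments
So 12 of the 27 assignments meet the threshold.

12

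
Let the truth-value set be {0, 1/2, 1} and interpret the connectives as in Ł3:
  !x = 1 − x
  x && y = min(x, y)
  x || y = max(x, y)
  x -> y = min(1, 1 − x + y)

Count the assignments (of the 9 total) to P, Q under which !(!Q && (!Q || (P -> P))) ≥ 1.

P = 0, Q = 0 ↦ 0  <
P = 0, Q = 1/2 ↦ 1/2  <
P = 0, Q = 1 ↦ 1  ≥
P = 1/2, Q = 0 ↦ 0  <
P = 1/2, Q = 1/2 ↦ 1/2  <
P = 1/2, Q = 1 ↦ 1  ≥
P = 1, Q = 0 ↦ 0  <
P = 1, Q = 1/2 ↦ 1/2  <
P = 1, Q = 1 ↦ 1  ≥
So 3 of the 9 assignments meet the threshold.

3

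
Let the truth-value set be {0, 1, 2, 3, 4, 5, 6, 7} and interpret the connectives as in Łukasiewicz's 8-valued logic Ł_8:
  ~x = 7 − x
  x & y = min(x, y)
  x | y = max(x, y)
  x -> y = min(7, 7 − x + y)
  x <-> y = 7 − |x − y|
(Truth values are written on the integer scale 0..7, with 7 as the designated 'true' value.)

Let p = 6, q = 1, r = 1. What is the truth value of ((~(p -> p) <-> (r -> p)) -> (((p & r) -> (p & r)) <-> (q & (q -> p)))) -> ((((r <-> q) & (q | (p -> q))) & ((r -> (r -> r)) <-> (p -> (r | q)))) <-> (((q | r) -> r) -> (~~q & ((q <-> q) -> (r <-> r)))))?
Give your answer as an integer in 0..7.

p -> p = 6 -> 6 = 7
~(p -> p) = ~7 = 0
r -> p = 1 -> 6 = 7
~(p -> p) <-> (r -> p) = 0 <-> 7 = 0
p & r = 6 & 1 = 1
p & r = 6 & 1 = 1
(p & r) -> (p & r) = 1 -> 1 = 7
q -> p = 1 -> 6 = 7
q & (q -> p) = 1 & 7 = 1
((p & r) -> (p & r)) <-> (q & (q -> p)) = 7 <-> 1 = 1
(~(p -> p) <-> (r -> p)) -> (((p & r) -> (p & r)) <-> (q & (q -> p))) = 0 -> 1 = 7
r <-> q = 1 <-> 1 = 7
p -> q = 6 -> 1 = 2
q | (p -> q) = 1 | 2 = 2
(r <-> q) & (q | (p -> q)) = 7 & 2 = 2
r -> r = 1 -> 1 = 7
r -> (r -> r) = 1 -> 7 = 7
r | q = 1 | 1 = 1
p -> (r | q) = 6 -> 1 = 2
(r -> (r -> r)) <-> (p -> (r | q)) = 7 <-> 2 = 2
((r <-> q) & (q | (p -> q))) & ((r -> (r -> r)) <-> (p -> (r | q))) = 2 & 2 = 2
q | r = 1 | 1 = 1
(q | r) -> r = 1 -> 1 = 7
~q = ~1 = 6
~~q = ~6 = 1
q <-> q = 1 <-> 1 = 7
r <-> r = 1 <-> 1 = 7
(q <-> q) -> (r <-> r) = 7 -> 7 = 7
~~q & ((q <-> q) -> (r <-> r)) = 1 & 7 = 1
((q | r) -> r) -> (~~q & ((q <-> q) -> (r <-> r))) = 7 -> 1 = 1
(((r <-> q) & (q | (p -> q))) & ((r -> (r -> r)) <-> (p -> (r | q)))) <-> (((q | r) -> r) -> (~~q & ((q <-> q) -> (r <-> r)))) = 2 <-> 1 = 6
((~(p -> p) <-> (r -> p)) -> (((p & r) -> (p & r)) <-> (q & (q -> p)))) -> ((((r <-> q) & (q | (p -> q))) & ((r -> (r -> r)) <-> (p -> (r | q)))) <-> (((q | r) -> r) -> (~~q & ((q <-> q) -> (r <-> r))))) = 7 -> 6 = 6

6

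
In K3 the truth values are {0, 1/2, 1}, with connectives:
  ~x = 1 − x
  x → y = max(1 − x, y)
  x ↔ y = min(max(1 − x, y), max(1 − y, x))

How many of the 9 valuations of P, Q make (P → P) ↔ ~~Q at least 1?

2

P = 0, Q = 0 ↦ 0  <
P = 0, Q = 1/2 ↦ 1/2  <
P = 0, Q = 1 ↦ 1  ≥
P = 1/2, Q = 0 ↦ 1/2  <
P = 1/2, Q = 1/2 ↦ 1/2  <
P = 1/2, Q = 1 ↦ 1/2  <
P = 1, Q = 0 ↦ 0  <
P = 1, Q = 1/2 ↦ 1/2  <
P = 1, Q = 1 ↦ 1  ≥
So 2 of the 9 assignments meet the threshold.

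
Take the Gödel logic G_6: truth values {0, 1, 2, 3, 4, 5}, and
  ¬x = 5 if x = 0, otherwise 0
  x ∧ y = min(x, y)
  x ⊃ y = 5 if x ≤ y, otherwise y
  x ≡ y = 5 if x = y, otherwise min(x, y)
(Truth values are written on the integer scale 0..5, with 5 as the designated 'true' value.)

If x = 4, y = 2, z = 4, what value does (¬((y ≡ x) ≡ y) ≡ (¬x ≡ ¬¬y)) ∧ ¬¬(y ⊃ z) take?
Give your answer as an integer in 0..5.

5

y ≡ x = 2 ≡ 4 = 2
(y ≡ x) ≡ y = 2 ≡ 2 = 5
¬((y ≡ x) ≡ y) = ¬5 = 0
¬x = ¬4 = 0
¬y = ¬2 = 0
¬¬y = ¬0 = 5
¬x ≡ ¬¬y = 0 ≡ 5 = 0
¬((y ≡ x) ≡ y) ≡ (¬x ≡ ¬¬y) = 0 ≡ 0 = 5
y ⊃ z = 2 ⊃ 4 = 5
¬(y ⊃ z) = ¬5 = 0
¬¬(y ⊃ z) = ¬0 = 5
(¬((y ≡ x) ≡ y) ≡ (¬x ≡ ¬¬y)) ∧ ¬¬(y ⊃ z) = 5 ∧ 5 = 5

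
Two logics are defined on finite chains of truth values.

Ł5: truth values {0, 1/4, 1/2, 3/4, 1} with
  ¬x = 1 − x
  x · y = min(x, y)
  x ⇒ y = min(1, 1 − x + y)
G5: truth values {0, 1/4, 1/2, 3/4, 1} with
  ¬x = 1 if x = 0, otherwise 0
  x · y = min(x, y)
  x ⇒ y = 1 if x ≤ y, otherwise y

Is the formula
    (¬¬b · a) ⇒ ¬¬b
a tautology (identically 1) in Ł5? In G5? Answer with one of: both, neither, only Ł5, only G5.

In Ł5: every assignment gives 1 — tautology.
In G5: every assignment gives 1 — tautology.

both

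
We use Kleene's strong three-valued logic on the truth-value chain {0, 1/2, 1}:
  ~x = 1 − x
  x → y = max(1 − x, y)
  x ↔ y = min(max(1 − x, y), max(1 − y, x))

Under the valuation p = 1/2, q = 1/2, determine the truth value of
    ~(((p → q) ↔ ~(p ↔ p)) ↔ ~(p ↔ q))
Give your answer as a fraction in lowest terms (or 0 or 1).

p → q = 1/2 → 1/2 = 1/2
p ↔ p = 1/2 ↔ 1/2 = 1/2
~(p ↔ p) = ~1/2 = 1/2
(p → q) ↔ ~(p ↔ p) = 1/2 ↔ 1/2 = 1/2
p ↔ q = 1/2 ↔ 1/2 = 1/2
~(p ↔ q) = ~1/2 = 1/2
((p → q) ↔ ~(p ↔ p)) ↔ ~(p ↔ q) = 1/2 ↔ 1/2 = 1/2
~(((p → q) ↔ ~(p ↔ p)) ↔ ~(p ↔ q)) = ~1/2 = 1/2

1/2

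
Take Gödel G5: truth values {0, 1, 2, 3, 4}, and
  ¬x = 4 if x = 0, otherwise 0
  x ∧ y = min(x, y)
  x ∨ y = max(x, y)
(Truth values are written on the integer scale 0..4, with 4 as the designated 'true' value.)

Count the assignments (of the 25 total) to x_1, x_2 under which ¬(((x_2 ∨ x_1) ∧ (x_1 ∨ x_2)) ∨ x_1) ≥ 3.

value 4: 1 assignment (counts)
value 0: 24 assignments
So 1 of the 25 assignments meets the threshold.

1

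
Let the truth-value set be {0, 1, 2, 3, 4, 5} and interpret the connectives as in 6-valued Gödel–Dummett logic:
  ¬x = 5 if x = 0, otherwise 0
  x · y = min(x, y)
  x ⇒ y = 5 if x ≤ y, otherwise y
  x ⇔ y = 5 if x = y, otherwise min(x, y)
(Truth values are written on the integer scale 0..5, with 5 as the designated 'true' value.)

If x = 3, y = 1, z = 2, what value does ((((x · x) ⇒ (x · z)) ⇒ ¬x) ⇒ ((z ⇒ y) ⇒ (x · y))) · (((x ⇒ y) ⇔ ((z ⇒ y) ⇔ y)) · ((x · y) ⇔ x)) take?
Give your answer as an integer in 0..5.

1

x · x = 3 · 3 = 3
x · z = 3 · 2 = 2
(x · x) ⇒ (x · z) = 3 ⇒ 2 = 2
¬x = ¬3 = 0
((x · x) ⇒ (x · z)) ⇒ ¬x = 2 ⇒ 0 = 0
z ⇒ y = 2 ⇒ 1 = 1
x · y = 3 · 1 = 1
(z ⇒ y) ⇒ (x · y) = 1 ⇒ 1 = 5
(((x · x) ⇒ (x · z)) ⇒ ¬x) ⇒ ((z ⇒ y) ⇒ (x · y)) = 0 ⇒ 5 = 5
x ⇒ y = 3 ⇒ 1 = 1
z ⇒ y = 2 ⇒ 1 = 1
(z ⇒ y) ⇔ y = 1 ⇔ 1 = 5
(x ⇒ y) ⇔ ((z ⇒ y) ⇔ y) = 1 ⇔ 5 = 1
x · y = 3 · 1 = 1
(x · y) ⇔ x = 1 ⇔ 3 = 1
((x ⇒ y) ⇔ ((z ⇒ y) ⇔ y)) · ((x · y) ⇔ x) = 1 · 1 = 1
((((x · x) ⇒ (x · z)) ⇒ ¬x) ⇒ ((z ⇒ y) ⇒ (x · y))) · (((x ⇒ y) ⇔ ((z ⇒ y) ⇔ y)) · ((x · y) ⇔ x)) = 5 · 1 = 1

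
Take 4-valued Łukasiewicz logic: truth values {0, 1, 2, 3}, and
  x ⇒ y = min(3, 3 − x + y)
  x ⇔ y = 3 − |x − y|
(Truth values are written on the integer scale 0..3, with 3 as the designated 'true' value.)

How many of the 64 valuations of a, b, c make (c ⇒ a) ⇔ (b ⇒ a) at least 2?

54

value 3: 36 assignments (counts)
value 2: 18 assignments (counts)
value 1: 8 assignments
value 0: 2 assignments
So 54 of the 64 assignments meet the threshold.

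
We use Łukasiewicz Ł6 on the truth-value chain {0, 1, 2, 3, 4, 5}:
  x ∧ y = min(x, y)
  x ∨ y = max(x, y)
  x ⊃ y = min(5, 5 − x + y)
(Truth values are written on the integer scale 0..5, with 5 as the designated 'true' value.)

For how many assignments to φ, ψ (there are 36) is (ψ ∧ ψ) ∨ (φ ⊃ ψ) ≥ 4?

value 5: 21 assignments (counts)
value 4: 5 assignments (counts)
value 3: 4 assignments
value 2: 3 assignments
value 1: 2 assignments
value 0: 1 assignment
So 26 of the 36 assignments meet the threshold.

26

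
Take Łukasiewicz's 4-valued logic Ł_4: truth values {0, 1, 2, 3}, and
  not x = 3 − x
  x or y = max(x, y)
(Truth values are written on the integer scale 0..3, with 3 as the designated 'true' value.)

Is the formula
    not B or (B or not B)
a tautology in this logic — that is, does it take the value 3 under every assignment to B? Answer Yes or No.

No

Counterexample: take B = 1.
not B = not 1 = 2
B or not B = 1 or 2 = 2
not B or (B or not B) = 2 or 2 = 2
This gives 2 ≠ 3.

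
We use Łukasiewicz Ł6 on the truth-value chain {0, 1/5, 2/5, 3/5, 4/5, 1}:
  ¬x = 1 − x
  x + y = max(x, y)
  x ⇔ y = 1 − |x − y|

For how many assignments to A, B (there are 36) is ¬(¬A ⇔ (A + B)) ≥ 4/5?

9

value 1: 7 assignments (counts)
value 4/5: 2 assignments (counts)
value 3/5: 9 assignments
value 2/5: 4 assignments
value 1/5: 11 assignments
value 0: 3 assignments
So 9 of the 36 assignments meet the threshold.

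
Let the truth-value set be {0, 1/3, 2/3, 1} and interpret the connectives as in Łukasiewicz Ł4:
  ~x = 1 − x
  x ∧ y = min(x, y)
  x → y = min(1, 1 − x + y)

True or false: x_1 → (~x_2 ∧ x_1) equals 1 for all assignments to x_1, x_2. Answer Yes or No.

No

Counterexample: take x_1 = 1/3, x_2 = 1.
~x_2 = ~1 = 0
~x_2 ∧ x_1 = 0 ∧ 1/3 = 0
x_1 → (~x_2 ∧ x_1) = 1/3 → 0 = 2/3
This gives 2/3 ≠ 1.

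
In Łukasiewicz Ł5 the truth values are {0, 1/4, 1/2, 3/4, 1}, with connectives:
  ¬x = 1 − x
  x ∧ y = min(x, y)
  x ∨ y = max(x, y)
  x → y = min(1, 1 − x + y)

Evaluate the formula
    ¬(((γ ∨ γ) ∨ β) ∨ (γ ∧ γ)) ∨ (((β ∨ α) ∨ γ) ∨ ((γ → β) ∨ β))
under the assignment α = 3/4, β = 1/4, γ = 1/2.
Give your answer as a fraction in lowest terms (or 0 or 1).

γ ∨ γ = 1/2 ∨ 1/2 = 1/2
(γ ∨ γ) ∨ β = 1/2 ∨ 1/4 = 1/2
γ ∧ γ = 1/2 ∧ 1/2 = 1/2
((γ ∨ γ) ∨ β) ∨ (γ ∧ γ) = 1/2 ∨ 1/2 = 1/2
¬(((γ ∨ γ) ∨ β) ∨ (γ ∧ γ)) = ¬1/2 = 1/2
β ∨ α = 1/4 ∨ 3/4 = 3/4
(β ∨ α) ∨ γ = 3/4 ∨ 1/2 = 3/4
γ → β = 1/2 → 1/4 = 3/4
(γ → β) ∨ β = 3/4 ∨ 1/4 = 3/4
((β ∨ α) ∨ γ) ∨ ((γ → β) ∨ β) = 3/4 ∨ 3/4 = 3/4
¬(((γ ∨ γ) ∨ β) ∨ (γ ∧ γ)) ∨ (((β ∨ α) ∨ γ) ∨ ((γ → β) ∨ β)) = 1/2 ∨ 3/4 = 3/4

3/4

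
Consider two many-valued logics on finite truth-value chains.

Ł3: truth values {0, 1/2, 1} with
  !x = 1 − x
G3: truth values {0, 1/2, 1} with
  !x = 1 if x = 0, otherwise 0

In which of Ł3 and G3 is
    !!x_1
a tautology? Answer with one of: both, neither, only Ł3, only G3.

neither

In Ł3: at x_1 = 0 the value is 0 — not a tautology.
In G3: at x_1 = 0 the value is 0 — not a tautology.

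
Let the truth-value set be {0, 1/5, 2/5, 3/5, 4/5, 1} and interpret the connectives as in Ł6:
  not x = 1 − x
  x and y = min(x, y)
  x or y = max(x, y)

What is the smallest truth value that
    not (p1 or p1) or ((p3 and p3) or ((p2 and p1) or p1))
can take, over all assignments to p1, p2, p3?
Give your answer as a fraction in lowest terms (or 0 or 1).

3/5

Take p1 = 2/5, p2 = 0, p3 = 0:
p1 or p1 = 2/5 or 2/5 = 2/5
not (p1 or p1) = not 2/5 = 3/5
p3 and p3 = 0 and 0 = 0
p2 and p1 = 0 and 2/5 = 0
(p2 and p1) or p1 = 0 or 2/5 = 2/5
(p3 and p3) or ((p2 and p1) or p1) = 0 or 2/5 = 2/5
not (p1 or p1) or ((p3 and p3) or ((p2 and p1) or p1)) = 3/5 or 2/5 = 3/5
No assignment yields a value below 3/5, so this is the minimum.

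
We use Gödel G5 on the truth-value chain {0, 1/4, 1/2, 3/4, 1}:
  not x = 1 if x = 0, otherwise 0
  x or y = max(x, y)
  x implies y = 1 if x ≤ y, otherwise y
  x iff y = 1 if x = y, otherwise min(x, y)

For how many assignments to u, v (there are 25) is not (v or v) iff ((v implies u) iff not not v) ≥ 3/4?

4

value 1: 4 assignments (counts)
value 0: 21 assignments
So 4 of the 25 assignments meet the threshold.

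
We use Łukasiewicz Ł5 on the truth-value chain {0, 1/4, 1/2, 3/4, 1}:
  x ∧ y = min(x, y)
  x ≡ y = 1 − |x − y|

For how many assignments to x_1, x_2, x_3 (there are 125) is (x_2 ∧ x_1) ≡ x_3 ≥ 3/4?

65

value 1: 25 assignments (counts)
value 3/4: 40 assignments (counts)
value 1/2: 30 assignments
value 1/4: 20 assignments
value 0: 10 assignments
So 65 of the 125 assignments meet the threshold.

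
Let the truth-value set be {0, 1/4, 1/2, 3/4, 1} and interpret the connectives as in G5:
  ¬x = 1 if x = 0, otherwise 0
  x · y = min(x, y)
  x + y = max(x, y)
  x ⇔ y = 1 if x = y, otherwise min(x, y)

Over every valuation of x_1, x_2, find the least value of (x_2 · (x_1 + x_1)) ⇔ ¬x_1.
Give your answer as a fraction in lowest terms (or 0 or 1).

Take x_1 = 0, x_2 = 0:
x_1 + x_1 = 0 + 0 = 0
x_2 · (x_1 + x_1) = 0 · 0 = 0
¬x_1 = ¬0 = 1
(x_2 · (x_1 + x_1)) ⇔ ¬x_1 = 0 ⇔ 1 = 0
No assignment yields a value below 0, so this is the minimum.

0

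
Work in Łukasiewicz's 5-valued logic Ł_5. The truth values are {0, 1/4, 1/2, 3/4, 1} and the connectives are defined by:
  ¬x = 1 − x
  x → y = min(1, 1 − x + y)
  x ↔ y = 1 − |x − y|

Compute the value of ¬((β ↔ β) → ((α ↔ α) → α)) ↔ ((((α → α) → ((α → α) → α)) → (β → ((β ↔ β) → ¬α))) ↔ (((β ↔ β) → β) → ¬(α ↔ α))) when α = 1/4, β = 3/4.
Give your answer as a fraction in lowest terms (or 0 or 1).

β ↔ β = 3/4 ↔ 3/4 = 1
α ↔ α = 1/4 ↔ 1/4 = 1
(α ↔ α) → α = 1 → 1/4 = 1/4
(β ↔ β) → ((α ↔ α) → α) = 1 → 1/4 = 1/4
¬((β ↔ β) → ((α ↔ α) → α)) = ¬1/4 = 3/4
α → α = 1/4 → 1/4 = 1
α → α = 1/4 → 1/4 = 1
(α → α) → α = 1 → 1/4 = 1/4
(α → α) → ((α → α) → α) = 1 → 1/4 = 1/4
β ↔ β = 3/4 ↔ 3/4 = 1
¬α = ¬1/4 = 3/4
(β ↔ β) → ¬α = 1 → 3/4 = 3/4
β → ((β ↔ β) → ¬α) = 3/4 → 3/4 = 1
((α → α) → ((α → α) → α)) → (β → ((β ↔ β) → ¬α)) = 1/4 → 1 = 1
β ↔ β = 3/4 ↔ 3/4 = 1
(β ↔ β) → β = 1 → 3/4 = 3/4
α ↔ α = 1/4 ↔ 1/4 = 1
¬(α ↔ α) = ¬1 = 0
((β ↔ β) → β) → ¬(α ↔ α) = 3/4 → 0 = 1/4
(((α → α) → ((α → α) → α)) → (β → ((β ↔ β) → ¬α))) ↔ (((β ↔ β) → β) → ¬(α ↔ α)) = 1 ↔ 1/4 = 1/4
¬((β ↔ β) → ((α ↔ α) → α)) ↔ ((((α → α) → ((α → α) → α)) → (β → ((β ↔ β) → ¬α))) ↔ (((β ↔ β) → β) → ¬(α ↔ α))) = 3/4 ↔ 1/4 = 1/2

1/2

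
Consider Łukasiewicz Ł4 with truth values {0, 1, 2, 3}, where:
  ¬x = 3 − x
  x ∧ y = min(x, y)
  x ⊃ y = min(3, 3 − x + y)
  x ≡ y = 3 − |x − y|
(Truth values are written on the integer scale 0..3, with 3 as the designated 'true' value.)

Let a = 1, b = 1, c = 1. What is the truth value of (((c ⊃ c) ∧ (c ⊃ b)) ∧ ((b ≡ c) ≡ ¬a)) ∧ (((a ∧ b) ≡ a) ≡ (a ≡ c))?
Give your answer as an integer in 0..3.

2

c ⊃ c = 1 ⊃ 1 = 3
c ⊃ b = 1 ⊃ 1 = 3
(c ⊃ c) ∧ (c ⊃ b) = 3 ∧ 3 = 3
b ≡ c = 1 ≡ 1 = 3
¬a = ¬1 = 2
(b ≡ c) ≡ ¬a = 3 ≡ 2 = 2
((c ⊃ c) ∧ (c ⊃ b)) ∧ ((b ≡ c) ≡ ¬a) = 3 ∧ 2 = 2
a ∧ b = 1 ∧ 1 = 1
(a ∧ b) ≡ a = 1 ≡ 1 = 3
a ≡ c = 1 ≡ 1 = 3
((a ∧ b) ≡ a) ≡ (a ≡ c) = 3 ≡ 3 = 3
(((c ⊃ c) ∧ (c ⊃ b)) ∧ ((b ≡ c) ≡ ¬a)) ∧ (((a ∧ b) ≡ a) ≡ (a ≡ c)) = 2 ∧ 3 = 2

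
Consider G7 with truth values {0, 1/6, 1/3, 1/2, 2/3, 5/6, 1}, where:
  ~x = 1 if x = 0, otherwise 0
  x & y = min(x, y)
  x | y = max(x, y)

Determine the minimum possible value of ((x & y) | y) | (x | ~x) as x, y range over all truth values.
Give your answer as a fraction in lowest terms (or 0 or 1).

Take x = 1/6, y = 0:
x & y = 1/6 & 0 = 0
(x & y) | y = 0 | 0 = 0
~x = ~1/6 = 0
x | ~x = 1/6 | 0 = 1/6
((x & y) | y) | (x | ~x) = 0 | 1/6 = 1/6
No assignment yields a value below 1/6, so this is the minimum.

1/6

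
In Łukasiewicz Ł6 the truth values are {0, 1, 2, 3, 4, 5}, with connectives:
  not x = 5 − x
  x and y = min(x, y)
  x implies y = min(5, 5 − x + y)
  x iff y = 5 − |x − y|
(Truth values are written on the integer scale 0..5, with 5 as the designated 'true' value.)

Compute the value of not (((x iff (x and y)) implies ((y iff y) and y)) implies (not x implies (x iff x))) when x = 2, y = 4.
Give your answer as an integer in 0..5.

0

x and y = 2 and 4 = 2
x iff (x and y) = 2 iff 2 = 5
y iff y = 4 iff 4 = 5
(y iff y) and y = 5 and 4 = 4
(x iff (x and y)) implies ((y iff y) and y) = 5 implies 4 = 4
not x = not 2 = 3
x iff x = 2 iff 2 = 5
not x implies (x iff x) = 3 implies 5 = 5
((x iff (x and y)) implies ((y iff y) and y)) implies (not x implies (x iff x)) = 4 implies 5 = 5
not (((x iff (x and y)) implies ((y iff y) and y)) implies (not x implies (x iff x))) = not 5 = 0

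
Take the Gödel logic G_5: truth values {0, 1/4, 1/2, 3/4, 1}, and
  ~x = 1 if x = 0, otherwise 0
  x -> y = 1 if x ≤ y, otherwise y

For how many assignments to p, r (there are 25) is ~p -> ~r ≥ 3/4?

21

value 1: 21 assignments (counts)
value 0: 4 assignments
So 21 of the 25 assignments meet the threshold.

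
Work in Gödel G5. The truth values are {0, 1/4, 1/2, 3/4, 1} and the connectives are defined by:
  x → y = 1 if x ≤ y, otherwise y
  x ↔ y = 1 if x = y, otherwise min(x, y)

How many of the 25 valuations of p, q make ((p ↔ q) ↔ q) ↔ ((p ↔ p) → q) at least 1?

5

value 1: 5 assignments (counts)
value 3/4: 2 assignments
value 1/2: 4 assignments
value 1/4: 6 assignments
value 0: 8 assignments
So 5 of the 25 assignments meet the threshold.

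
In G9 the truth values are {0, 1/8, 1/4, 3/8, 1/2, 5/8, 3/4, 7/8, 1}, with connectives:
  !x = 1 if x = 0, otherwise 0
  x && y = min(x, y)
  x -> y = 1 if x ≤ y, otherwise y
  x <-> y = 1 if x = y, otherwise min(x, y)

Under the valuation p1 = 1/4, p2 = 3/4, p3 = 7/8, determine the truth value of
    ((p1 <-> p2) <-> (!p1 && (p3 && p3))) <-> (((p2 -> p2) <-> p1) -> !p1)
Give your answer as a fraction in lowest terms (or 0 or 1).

p1 <-> p2 = 1/4 <-> 3/4 = 1/4
!p1 = !1/4 = 0
p3 && p3 = 7/8 && 7/8 = 7/8
!p1 && (p3 && p3) = 0 && 7/8 = 0
(p1 <-> p2) <-> (!p1 && (p3 && p3)) = 1/4 <-> 0 = 0
p2 -> p2 = 3/4 -> 3/4 = 1
(p2 -> p2) <-> p1 = 1 <-> 1/4 = 1/4
!p1 = !1/4 = 0
((p2 -> p2) <-> p1) -> !p1 = 1/4 -> 0 = 0
((p1 <-> p2) <-> (!p1 && (p3 && p3))) <-> (((p2 -> p2) <-> p1) -> !p1) = 0 <-> 0 = 1

1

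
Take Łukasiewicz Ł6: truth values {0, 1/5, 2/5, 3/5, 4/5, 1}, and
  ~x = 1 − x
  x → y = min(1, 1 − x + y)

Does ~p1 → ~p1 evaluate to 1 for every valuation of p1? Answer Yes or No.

Yes

p1 = 0 ↦ 1
p1 = 1/5 ↦ 1
p1 = 2/5 ↦ 1
p1 = 3/5 ↦ 1
p1 = 4/5 ↦ 1
p1 = 1 ↦ 1
Every assignment gives a value ≥ 1.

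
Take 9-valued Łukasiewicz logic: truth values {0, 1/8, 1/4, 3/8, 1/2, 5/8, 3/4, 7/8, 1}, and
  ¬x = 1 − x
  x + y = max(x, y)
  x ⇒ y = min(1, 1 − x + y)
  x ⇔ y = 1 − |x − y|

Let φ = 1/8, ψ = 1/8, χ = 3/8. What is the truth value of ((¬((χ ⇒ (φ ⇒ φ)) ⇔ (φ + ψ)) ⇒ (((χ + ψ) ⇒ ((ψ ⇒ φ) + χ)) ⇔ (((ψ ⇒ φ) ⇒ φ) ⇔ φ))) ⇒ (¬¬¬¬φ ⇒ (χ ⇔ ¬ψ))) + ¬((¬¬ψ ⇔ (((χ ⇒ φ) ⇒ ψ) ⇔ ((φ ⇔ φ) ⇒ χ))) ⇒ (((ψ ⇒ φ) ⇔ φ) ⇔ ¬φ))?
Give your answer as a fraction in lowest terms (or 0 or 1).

1

φ ⇒ φ = 1/8 ⇒ 1/8 = 1
χ ⇒ (φ ⇒ φ) = 3/8 ⇒ 1 = 1
φ + ψ = 1/8 + 1/8 = 1/8
(χ ⇒ (φ ⇒ φ)) ⇔ (φ + ψ) = 1 ⇔ 1/8 = 1/8
¬((χ ⇒ (φ ⇒ φ)) ⇔ (φ + ψ)) = ¬1/8 = 7/8
χ + ψ = 3/8 + 1/8 = 3/8
ψ ⇒ φ = 1/8 ⇒ 1/8 = 1
(ψ ⇒ φ) + χ = 1 + 3/8 = 1
(χ + ψ) ⇒ ((ψ ⇒ φ) + χ) = 3/8 ⇒ 1 = 1
ψ ⇒ φ = 1/8 ⇒ 1/8 = 1
(ψ ⇒ φ) ⇒ φ = 1 ⇒ 1/8 = 1/8
((ψ ⇒ φ) ⇒ φ) ⇔ φ = 1/8 ⇔ 1/8 = 1
((χ + ψ) ⇒ ((ψ ⇒ φ) + χ)) ⇔ (((ψ ⇒ φ) ⇒ φ) ⇔ φ) = 1 ⇔ 1 = 1
¬((χ ⇒ (φ ⇒ φ)) ⇔ (φ + ψ)) ⇒ (((χ + ψ) ⇒ ((ψ ⇒ φ) + χ)) ⇔ (((ψ ⇒ φ) ⇒ φ) ⇔ φ)) = 7/8 ⇒ 1 = 1
¬φ = ¬1/8 = 7/8
¬¬φ = ¬7/8 = 1/8
¬¬¬φ = ¬1/8 = 7/8
¬¬¬¬φ = ¬7/8 = 1/8
¬ψ = ¬1/8 = 7/8
χ ⇔ ¬ψ = 3/8 ⇔ 7/8 = 1/2
¬¬¬¬φ ⇒ (χ ⇔ ¬ψ) = 1/8 ⇒ 1/2 = 1
(¬((χ ⇒ (φ ⇒ φ)) ⇔ (φ + ψ)) ⇒ (((χ + ψ) ⇒ ((ψ ⇒ φ) + χ)) ⇔ (((ψ ⇒ φ) ⇒ φ) ⇔ φ))) ⇒ (¬¬¬¬φ ⇒ (χ ⇔ ¬ψ)) = 1 ⇒ 1 = 1
¬ψ = ¬1/8 = 7/8
¬¬ψ = ¬7/8 = 1/8
χ ⇒ φ = 3/8 ⇒ 1/8 = 3/4
(χ ⇒ φ) ⇒ ψ = 3/4 ⇒ 1/8 = 3/8
φ ⇔ φ = 1/8 ⇔ 1/8 = 1
(φ ⇔ φ) ⇒ χ = 1 ⇒ 3/8 = 3/8
((χ ⇒ φ) ⇒ ψ) ⇔ ((φ ⇔ φ) ⇒ χ) = 3/8 ⇔ 3/8 = 1
¬¬ψ ⇔ (((χ ⇒ φ) ⇒ ψ) ⇔ ((φ ⇔ φ) ⇒ χ)) = 1/8 ⇔ 1 = 1/8
ψ ⇒ φ = 1/8 ⇒ 1/8 = 1
(ψ ⇒ φ) ⇔ φ = 1 ⇔ 1/8 = 1/8
¬φ = ¬1/8 = 7/8
((ψ ⇒ φ) ⇔ φ) ⇔ ¬φ = 1/8 ⇔ 7/8 = 1/4
(¬¬ψ ⇔ (((χ ⇒ φ) ⇒ ψ) ⇔ ((φ ⇔ φ) ⇒ χ))) ⇒ (((ψ ⇒ φ) ⇔ φ) ⇔ ¬φ) = 1/8 ⇒ 1/4 = 1
¬((¬¬ψ ⇔ (((χ ⇒ φ) ⇒ ψ) ⇔ ((φ ⇔ φ) ⇒ χ))) ⇒ (((ψ ⇒ φ) ⇔ φ) ⇔ ¬φ)) = ¬1 = 0
((¬((χ ⇒ (φ ⇒ φ)) ⇔ (φ + ψ)) ⇒ (((χ + ψ) ⇒ ((ψ ⇒ φ) + χ)) ⇔ (((ψ ⇒ φ) ⇒ φ) ⇔ φ))) ⇒ (¬¬¬¬φ ⇒ (χ ⇔ ¬ψ))) + ¬((¬¬ψ ⇔ (((χ ⇒ φ) ⇒ ψ) ⇔ ((φ ⇔ φ) ⇒ χ))) ⇒ (((ψ ⇒ φ) ⇔ φ) ⇔ ¬φ)) = 1 + 0 = 1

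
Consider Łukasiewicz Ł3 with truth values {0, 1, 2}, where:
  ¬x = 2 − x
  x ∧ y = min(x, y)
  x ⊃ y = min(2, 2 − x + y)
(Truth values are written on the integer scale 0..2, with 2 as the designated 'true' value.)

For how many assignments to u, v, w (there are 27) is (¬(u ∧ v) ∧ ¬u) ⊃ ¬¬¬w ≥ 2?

value 2: 18 assignments (counts)
value 1: 6 assignments
value 0: 3 assignments
So 18 of the 27 assignments meet the threshold.

18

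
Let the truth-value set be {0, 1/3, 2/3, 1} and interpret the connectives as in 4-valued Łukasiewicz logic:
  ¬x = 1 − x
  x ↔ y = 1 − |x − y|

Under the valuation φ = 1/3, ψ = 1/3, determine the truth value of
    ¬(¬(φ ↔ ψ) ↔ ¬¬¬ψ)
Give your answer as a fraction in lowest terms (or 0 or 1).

φ ↔ ψ = 1/3 ↔ 1/3 = 1
¬(φ ↔ ψ) = ¬1 = 0
¬ψ = ¬1/3 = 2/3
¬¬ψ = ¬2/3 = 1/3
¬¬¬ψ = ¬1/3 = 2/3
¬(φ ↔ ψ) ↔ ¬¬¬ψ = 0 ↔ 2/3 = 1/3
¬(¬(φ ↔ ψ) ↔ ¬¬¬ψ) = ¬1/3 = 2/3

2/3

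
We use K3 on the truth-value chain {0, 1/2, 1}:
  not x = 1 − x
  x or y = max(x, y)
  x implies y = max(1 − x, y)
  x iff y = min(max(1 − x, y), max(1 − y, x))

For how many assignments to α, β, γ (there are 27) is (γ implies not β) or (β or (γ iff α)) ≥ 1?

22

value 1: 22 assignments (counts)
value 1/2: 5 assignments
So 22 of the 27 assignments meet the threshold.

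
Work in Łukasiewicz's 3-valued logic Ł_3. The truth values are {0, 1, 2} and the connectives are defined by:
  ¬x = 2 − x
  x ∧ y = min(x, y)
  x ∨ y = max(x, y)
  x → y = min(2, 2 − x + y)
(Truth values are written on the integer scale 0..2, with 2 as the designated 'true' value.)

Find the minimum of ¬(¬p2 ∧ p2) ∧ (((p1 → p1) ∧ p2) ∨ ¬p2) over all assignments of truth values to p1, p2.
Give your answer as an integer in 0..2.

1

Take p1 = 0, p2 = 1:
¬p2 = ¬1 = 1
¬p2 ∧ p2 = 1 ∧ 1 = 1
¬(¬p2 ∧ p2) = ¬1 = 1
p1 → p1 = 0 → 0 = 2
(p1 → p1) ∧ p2 = 2 ∧ 1 = 1
¬p2 = ¬1 = 1
((p1 → p1) ∧ p2) ∨ ¬p2 = 1 ∨ 1 = 1
¬(¬p2 ∧ p2) ∧ (((p1 → p1) ∧ p2) ∨ ¬p2) = 1 ∧ 1 = 1
No assignment yields a value below 1, so this is the minimum.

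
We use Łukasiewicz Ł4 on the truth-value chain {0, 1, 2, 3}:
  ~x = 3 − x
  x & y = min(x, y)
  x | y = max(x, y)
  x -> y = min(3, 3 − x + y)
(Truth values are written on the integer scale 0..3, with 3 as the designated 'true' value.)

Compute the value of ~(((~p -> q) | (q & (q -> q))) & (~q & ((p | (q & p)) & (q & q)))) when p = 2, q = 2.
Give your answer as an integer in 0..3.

2

~p = ~2 = 1
~p -> q = 1 -> 2 = 3
q -> q = 2 -> 2 = 3
q & (q -> q) = 2 & 3 = 2
(~p -> q) | (q & (q -> q)) = 3 | 2 = 3
~q = ~2 = 1
q & p = 2 & 2 = 2
p | (q & p) = 2 | 2 = 2
q & q = 2 & 2 = 2
(p | (q & p)) & (q & q) = 2 & 2 = 2
~q & ((p | (q & p)) & (q & q)) = 1 & 2 = 1
((~p -> q) | (q & (q -> q))) & (~q & ((p | (q & p)) & (q & q))) = 3 & 1 = 1
~(((~p -> q) | (q & (q -> q))) & (~q & ((p | (q & p)) & (q & q)))) = ~1 = 2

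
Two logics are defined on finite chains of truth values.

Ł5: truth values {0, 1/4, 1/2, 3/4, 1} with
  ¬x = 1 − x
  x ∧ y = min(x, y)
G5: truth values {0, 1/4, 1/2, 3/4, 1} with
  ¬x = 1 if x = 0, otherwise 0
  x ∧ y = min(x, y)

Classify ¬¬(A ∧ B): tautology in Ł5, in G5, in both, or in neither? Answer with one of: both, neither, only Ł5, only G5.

neither

In Ł5: at A = 0, B = 0 the value is 0 — not a tautology.
In G5: at A = 0, B = 0 the value is 0 — not a tautology.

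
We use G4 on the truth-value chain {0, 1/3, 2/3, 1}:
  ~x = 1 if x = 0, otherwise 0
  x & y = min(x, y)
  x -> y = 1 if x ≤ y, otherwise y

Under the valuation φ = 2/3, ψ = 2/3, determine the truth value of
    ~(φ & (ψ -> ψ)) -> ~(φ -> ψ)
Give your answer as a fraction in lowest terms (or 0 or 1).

ψ -> ψ = 2/3 -> 2/3 = 1
φ & (ψ -> ψ) = 2/3 & 1 = 2/3
~(φ & (ψ -> ψ)) = ~2/3 = 0
φ -> ψ = 2/3 -> 2/3 = 1
~(φ -> ψ) = ~1 = 0
~(φ & (ψ -> ψ)) -> ~(φ -> ψ) = 0 -> 0 = 1

1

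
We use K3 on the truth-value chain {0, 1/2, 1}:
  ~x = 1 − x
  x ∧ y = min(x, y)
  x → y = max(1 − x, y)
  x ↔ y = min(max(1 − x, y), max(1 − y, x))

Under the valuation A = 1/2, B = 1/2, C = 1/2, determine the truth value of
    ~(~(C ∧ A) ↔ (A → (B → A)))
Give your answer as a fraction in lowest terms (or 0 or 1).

1/2

C ∧ A = 1/2 ∧ 1/2 = 1/2
~(C ∧ A) = ~1/2 = 1/2
B → A = 1/2 → 1/2 = 1/2
A → (B → A) = 1/2 → 1/2 = 1/2
~(C ∧ A) ↔ (A → (B → A)) = 1/2 ↔ 1/2 = 1/2
~(~(C ∧ A) ↔ (A → (B → A))) = ~1/2 = 1/2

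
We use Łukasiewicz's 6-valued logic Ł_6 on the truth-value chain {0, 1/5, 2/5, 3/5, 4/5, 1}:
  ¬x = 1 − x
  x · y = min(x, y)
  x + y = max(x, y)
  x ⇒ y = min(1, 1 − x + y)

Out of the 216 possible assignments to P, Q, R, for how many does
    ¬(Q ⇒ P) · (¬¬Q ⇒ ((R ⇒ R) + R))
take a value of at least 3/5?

value 1: 6 assignments (counts)
value 4/5: 12 assignments (counts)
value 3/5: 18 assignments (counts)
value 2/5: 24 assignments
value 1/5: 30 assignments
value 0: 126 assignments
So 36 of the 216 assignments meet the threshold.

36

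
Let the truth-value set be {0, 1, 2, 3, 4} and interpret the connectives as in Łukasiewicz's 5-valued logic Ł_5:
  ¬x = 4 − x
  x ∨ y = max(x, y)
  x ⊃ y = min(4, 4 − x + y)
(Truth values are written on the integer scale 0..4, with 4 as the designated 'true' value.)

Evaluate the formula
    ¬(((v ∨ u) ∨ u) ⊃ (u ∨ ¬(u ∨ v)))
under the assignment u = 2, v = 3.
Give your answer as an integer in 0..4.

1

v ∨ u = 3 ∨ 2 = 3
(v ∨ u) ∨ u = 3 ∨ 2 = 3
u ∨ v = 2 ∨ 3 = 3
¬(u ∨ v) = ¬3 = 1
u ∨ ¬(u ∨ v) = 2 ∨ 1 = 2
((v ∨ u) ∨ u) ⊃ (u ∨ ¬(u ∨ v)) = 3 ⊃ 2 = 3
¬(((v ∨ u) ∨ u) ⊃ (u ∨ ¬(u ∨ v))) = ¬3 = 1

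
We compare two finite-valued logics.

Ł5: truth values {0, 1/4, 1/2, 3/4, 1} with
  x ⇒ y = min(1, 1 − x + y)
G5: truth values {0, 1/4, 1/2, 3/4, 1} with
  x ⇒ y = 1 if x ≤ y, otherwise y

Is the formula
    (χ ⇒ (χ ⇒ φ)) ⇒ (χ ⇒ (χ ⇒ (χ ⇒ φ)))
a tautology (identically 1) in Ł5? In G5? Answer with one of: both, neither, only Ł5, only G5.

both

In Ł5: every assignment gives 1 — tautology.
In G5: every assignment gives 1 — tautology.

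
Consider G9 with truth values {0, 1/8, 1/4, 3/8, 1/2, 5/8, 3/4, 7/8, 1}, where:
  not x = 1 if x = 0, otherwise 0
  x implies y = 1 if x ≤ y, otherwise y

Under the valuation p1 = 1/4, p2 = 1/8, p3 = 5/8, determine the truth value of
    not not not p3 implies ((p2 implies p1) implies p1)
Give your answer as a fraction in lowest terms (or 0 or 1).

1

not p3 = not 5/8 = 0
not not p3 = not 0 = 1
not not not p3 = not 1 = 0
p2 implies p1 = 1/8 implies 1/4 = 1
(p2 implies p1) implies p1 = 1 implies 1/4 = 1/4
not not not p3 implies ((p2 implies p1) implies p1) = 0 implies 1/4 = 1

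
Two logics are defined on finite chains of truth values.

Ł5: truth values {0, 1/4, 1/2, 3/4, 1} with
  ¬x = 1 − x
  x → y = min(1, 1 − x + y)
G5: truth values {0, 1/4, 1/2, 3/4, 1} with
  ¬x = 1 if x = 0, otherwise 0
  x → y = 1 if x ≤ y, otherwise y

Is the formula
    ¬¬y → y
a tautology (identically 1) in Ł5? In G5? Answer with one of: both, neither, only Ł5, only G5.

In Ł5: every assignment gives 1 — tautology.
In G5: at y = 1/4 the value is 1/4 — not a tautology.

only Ł5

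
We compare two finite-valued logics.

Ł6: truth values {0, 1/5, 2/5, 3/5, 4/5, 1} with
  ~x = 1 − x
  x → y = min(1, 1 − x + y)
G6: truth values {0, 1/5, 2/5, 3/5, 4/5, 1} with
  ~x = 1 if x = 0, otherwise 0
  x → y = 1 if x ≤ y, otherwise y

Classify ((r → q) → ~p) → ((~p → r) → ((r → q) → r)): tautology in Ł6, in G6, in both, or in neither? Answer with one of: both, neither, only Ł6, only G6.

In Ł6: every assignment gives 1 — tautology.
In G6: every assignment gives 1 — tautology.

both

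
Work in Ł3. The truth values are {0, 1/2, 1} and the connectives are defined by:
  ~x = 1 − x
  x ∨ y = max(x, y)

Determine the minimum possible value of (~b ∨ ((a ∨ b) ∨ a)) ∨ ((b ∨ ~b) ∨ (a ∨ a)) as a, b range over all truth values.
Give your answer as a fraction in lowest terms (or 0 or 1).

Take a = 0, b = 1/2:
~b = ~1/2 = 1/2
a ∨ b = 0 ∨ 1/2 = 1/2
(a ∨ b) ∨ a = 1/2 ∨ 0 = 1/2
~b ∨ ((a ∨ b) ∨ a) = 1/2 ∨ 1/2 = 1/2
~b = ~1/2 = 1/2
b ∨ ~b = 1/2 ∨ 1/2 = 1/2
a ∨ a = 0 ∨ 0 = 0
(b ∨ ~b) ∨ (a ∨ a) = 1/2 ∨ 0 = 1/2
(~b ∨ ((a ∨ b) ∨ a)) ∨ ((b ∨ ~b) ∨ (a ∨ a)) = 1/2 ∨ 1/2 = 1/2
No assignment yields a value below 1/2, so this is the minimum.

1/2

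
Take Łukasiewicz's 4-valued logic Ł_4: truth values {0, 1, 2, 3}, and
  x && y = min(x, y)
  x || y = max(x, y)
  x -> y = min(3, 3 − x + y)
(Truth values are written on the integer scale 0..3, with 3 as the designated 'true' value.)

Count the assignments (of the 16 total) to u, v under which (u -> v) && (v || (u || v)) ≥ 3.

4

u = 0, v = 0 ↦ 0  <
u = 0, v = 1 ↦ 1  <
u = 0, v = 2 ↦ 2  <
u = 0, v = 3 ↦ 3  ≥
u = 1, v = 0 ↦ 1  <
u = 1, v = 1 ↦ 1  <
u = 1, v = 2 ↦ 2  <
u = 1, v = 3 ↦ 3  ≥
u = 2, v = 0 ↦ 1  <
u = 2, v = 1 ↦ 2  <
u = 2, v = 2 ↦ 2  <
u = 2, v = 3 ↦ 3  ≥
u = 3, v = 0 ↦ 0  <
u = 3, v = 1 ↦ 1  <
u = 3, v = 2 ↦ 2  <
u = 3, v = 3 ↦ 3  ≥
So 4 of the 16 assignments meet the threshold.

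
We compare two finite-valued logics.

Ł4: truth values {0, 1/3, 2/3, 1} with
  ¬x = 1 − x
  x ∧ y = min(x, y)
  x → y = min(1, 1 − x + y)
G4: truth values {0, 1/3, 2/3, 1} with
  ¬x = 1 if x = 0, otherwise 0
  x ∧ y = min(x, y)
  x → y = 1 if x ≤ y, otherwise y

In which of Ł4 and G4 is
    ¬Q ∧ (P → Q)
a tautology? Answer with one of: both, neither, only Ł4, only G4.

neither

In Ł4: at P = 0, Q = 1/3 the value is 2/3 — not a tautology.
In G4: at P = 0, Q = 1/3 the value is 0 — not a tautology.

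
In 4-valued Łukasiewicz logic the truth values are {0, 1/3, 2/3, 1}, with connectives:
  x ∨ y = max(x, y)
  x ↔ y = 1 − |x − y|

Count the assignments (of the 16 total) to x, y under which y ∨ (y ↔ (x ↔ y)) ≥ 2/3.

13

x = 0, y = 0 ↦ 0  <
x = 0, y = 1/3 ↦ 2/3  ≥
x = 0, y = 2/3 ↦ 2/3  ≥
x = 0, y = 1 ↦ 1  ≥
x = 1/3, y = 0 ↦ 1/3  <
x = 1/3, y = 1/3 ↦ 1/3  <
x = 1/3, y = 2/3 ↦ 1  ≥
x = 1/3, y = 1 ↦ 1  ≥
x = 2/3, y = 0 ↦ 2/3  ≥
x = 2/3, y = 1/3 ↦ 2/3  ≥
x = 2/3, y = 2/3 ↦ 2/3  ≥
x = 2/3, y = 1 ↦ 1  ≥
x = 1, y = 0 ↦ 1  ≥
x = 1, y = 1/3 ↦ 1  ≥
x = 1, y = 2/3 ↦ 1  ≥
x = 1, y = 1 ↦ 1  ≥
So 13 of the 16 assignments meet the threshold.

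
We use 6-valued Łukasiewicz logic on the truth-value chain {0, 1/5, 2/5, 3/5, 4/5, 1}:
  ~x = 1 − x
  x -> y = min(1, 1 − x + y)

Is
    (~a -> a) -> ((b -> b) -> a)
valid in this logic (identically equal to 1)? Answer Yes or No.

No

Counterexample: take a = 1/5, b = 0.
~a = ~1/5 = 4/5
~a -> a = 4/5 -> 1/5 = 2/5
b -> b = 0 -> 0 = 1
(b -> b) -> a = 1 -> 1/5 = 1/5
(~a -> a) -> ((b -> b) -> a) = 2/5 -> 1/5 = 4/5
This gives 4/5 ≠ 1.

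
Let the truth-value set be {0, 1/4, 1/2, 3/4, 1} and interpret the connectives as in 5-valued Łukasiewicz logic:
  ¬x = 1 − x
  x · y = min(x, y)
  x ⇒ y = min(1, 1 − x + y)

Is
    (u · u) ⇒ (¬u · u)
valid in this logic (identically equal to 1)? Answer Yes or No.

No

Counterexample: take u = 3/4.
u · u = 3/4 · 3/4 = 3/4
¬u = ¬3/4 = 1/4
¬u · u = 1/4 · 3/4 = 1/4
(u · u) ⇒ (¬u · u) = 3/4 ⇒ 1/4 = 1/2
This gives 1/2 ≠ 1.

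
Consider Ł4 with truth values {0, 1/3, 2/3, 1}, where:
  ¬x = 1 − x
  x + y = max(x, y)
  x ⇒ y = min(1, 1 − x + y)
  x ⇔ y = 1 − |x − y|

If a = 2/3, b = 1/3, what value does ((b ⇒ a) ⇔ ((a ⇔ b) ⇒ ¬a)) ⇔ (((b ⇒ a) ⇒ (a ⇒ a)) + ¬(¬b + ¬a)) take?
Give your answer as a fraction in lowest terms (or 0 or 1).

2/3

b ⇒ a = 1/3 ⇒ 2/3 = 1
a ⇔ b = 2/3 ⇔ 1/3 = 2/3
¬a = ¬2/3 = 1/3
(a ⇔ b) ⇒ ¬a = 2/3 ⇒ 1/3 = 2/3
(b ⇒ a) ⇔ ((a ⇔ b) ⇒ ¬a) = 1 ⇔ 2/3 = 2/3
b ⇒ a = 1/3 ⇒ 2/3 = 1
a ⇒ a = 2/3 ⇒ 2/3 = 1
(b ⇒ a) ⇒ (a ⇒ a) = 1 ⇒ 1 = 1
¬b = ¬1/3 = 2/3
¬a = ¬2/3 = 1/3
¬b + ¬a = 2/3 + 1/3 = 2/3
¬(¬b + ¬a) = ¬2/3 = 1/3
((b ⇒ a) ⇒ (a ⇒ a)) + ¬(¬b + ¬a) = 1 + 1/3 = 1
((b ⇒ a) ⇔ ((a ⇔ b) ⇒ ¬a)) ⇔ (((b ⇒ a) ⇒ (a ⇒ a)) + ¬(¬b + ¬a)) = 2/3 ⇔ 1 = 2/3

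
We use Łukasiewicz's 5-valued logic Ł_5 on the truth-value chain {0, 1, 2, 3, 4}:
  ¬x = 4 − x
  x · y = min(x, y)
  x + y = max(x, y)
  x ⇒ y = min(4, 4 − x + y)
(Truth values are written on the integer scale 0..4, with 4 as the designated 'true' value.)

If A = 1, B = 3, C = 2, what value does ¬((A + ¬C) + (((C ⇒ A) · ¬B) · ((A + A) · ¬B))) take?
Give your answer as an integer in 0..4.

¬C = ¬2 = 2
A + ¬C = 1 + 2 = 2
C ⇒ A = 2 ⇒ 1 = 3
¬B = ¬3 = 1
(C ⇒ A) · ¬B = 3 · 1 = 1
A + A = 1 + 1 = 1
¬B = ¬3 = 1
(A + A) · ¬B = 1 · 1 = 1
((C ⇒ A) · ¬B) · ((A + A) · ¬B) = 1 · 1 = 1
(A + ¬C) + (((C ⇒ A) · ¬B) · ((A + A) · ¬B)) = 2 + 1 = 2
¬((A + ¬C) + (((C ⇒ A) · ¬B) · ((A + A) · ¬B))) = ¬2 = 2

2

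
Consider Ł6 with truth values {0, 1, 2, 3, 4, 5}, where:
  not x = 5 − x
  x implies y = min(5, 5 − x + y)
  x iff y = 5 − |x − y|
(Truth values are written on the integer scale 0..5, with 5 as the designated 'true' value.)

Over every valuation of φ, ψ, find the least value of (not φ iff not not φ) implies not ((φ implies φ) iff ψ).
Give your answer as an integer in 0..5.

Take φ = 2, ψ = 5:
not φ = not 2 = 3
not φ = not 2 = 3
not not φ = not 3 = 2
not φ iff not not φ = 3 iff 2 = 4
φ implies φ = 2 implies 2 = 5
(φ implies φ) iff ψ = 5 iff 5 = 5
not ((φ implies φ) iff ψ) = not 5 = 0
(not φ iff not not φ) implies not ((φ implies φ) iff ψ) = 4 implies 0 = 1
No assignment yields a value below 1, so this is the minimum.

1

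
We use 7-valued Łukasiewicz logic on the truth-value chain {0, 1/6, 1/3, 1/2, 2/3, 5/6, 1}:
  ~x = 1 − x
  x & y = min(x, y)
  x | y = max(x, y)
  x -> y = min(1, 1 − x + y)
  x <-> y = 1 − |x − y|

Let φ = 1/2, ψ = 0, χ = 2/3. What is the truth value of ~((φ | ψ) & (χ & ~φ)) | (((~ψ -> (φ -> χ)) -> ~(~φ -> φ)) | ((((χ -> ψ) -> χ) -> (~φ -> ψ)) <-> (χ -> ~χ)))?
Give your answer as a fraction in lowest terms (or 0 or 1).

φ | ψ = 1/2 | 0 = 1/2
~φ = ~1/2 = 1/2
χ & ~φ = 2/3 & 1/2 = 1/2
(φ | ψ) & (χ & ~φ) = 1/2 & 1/2 = 1/2
~((φ | ψ) & (χ & ~φ)) = ~1/2 = 1/2
~ψ = ~0 = 1
φ -> χ = 1/2 -> 2/3 = 1
~ψ -> (φ -> χ) = 1 -> 1 = 1
~φ = ~1/2 = 1/2
~φ -> φ = 1/2 -> 1/2 = 1
~(~φ -> φ) = ~1 = 0
(~ψ -> (φ -> χ)) -> ~(~φ -> φ) = 1 -> 0 = 0
χ -> ψ = 2/3 -> 0 = 1/3
(χ -> ψ) -> χ = 1/3 -> 2/3 = 1
~φ = ~1/2 = 1/2
~φ -> ψ = 1/2 -> 0 = 1/2
((χ -> ψ) -> χ) -> (~φ -> ψ) = 1 -> 1/2 = 1/2
~χ = ~2/3 = 1/3
χ -> ~χ = 2/3 -> 1/3 = 2/3
(((χ -> ψ) -> χ) -> (~φ -> ψ)) <-> (χ -> ~χ) = 1/2 <-> 2/3 = 5/6
((~ψ -> (φ -> χ)) -> ~(~φ -> φ)) | ((((χ -> ψ) -> χ) -> (~φ -> ψ)) <-> (χ -> ~χ)) = 0 | 5/6 = 5/6
~((φ | ψ) & (χ & ~φ)) | (((~ψ -> (φ -> χ)) -> ~(~φ -> φ)) | ((((χ -> ψ) -> χ) -> (~φ -> ψ)) <-> (χ -> ~χ))) = 1/2 | 5/6 = 5/6

5/6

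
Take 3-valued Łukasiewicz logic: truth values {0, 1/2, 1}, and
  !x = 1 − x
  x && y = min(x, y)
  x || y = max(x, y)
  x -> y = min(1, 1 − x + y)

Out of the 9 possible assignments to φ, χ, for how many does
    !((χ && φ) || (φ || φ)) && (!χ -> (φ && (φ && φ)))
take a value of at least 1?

φ = 0, χ = 0 ↦ 0  <
φ = 0, χ = 1/2 ↦ 1/2  <
φ = 0, χ = 1 ↦ 1  ≥
φ = 1/2, χ = 0 ↦ 1/2  <
φ = 1/2, χ = 1/2 ↦ 1/2  <
φ = 1/2, χ = 1 ↦ 1/2  <
φ = 1, χ = 0 ↦ 0  <
φ = 1, χ = 1/2 ↦ 0  <
φ = 1, χ = 1 ↦ 0  <
So 1 of the 9 assignments meets the threshold.

1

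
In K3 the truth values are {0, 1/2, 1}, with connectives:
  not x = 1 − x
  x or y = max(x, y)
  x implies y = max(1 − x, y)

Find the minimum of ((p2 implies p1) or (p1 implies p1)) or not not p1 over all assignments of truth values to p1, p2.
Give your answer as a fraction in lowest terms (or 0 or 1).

Take p1 = 1/2, p2 = 1/2:
p2 implies p1 = 1/2 implies 1/2 = 1/2
p1 implies p1 = 1/2 implies 1/2 = 1/2
(p2 implies p1) or (p1 implies p1) = 1/2 or 1/2 = 1/2
not p1 = not 1/2 = 1/2
not not p1 = not 1/2 = 1/2
((p2 implies p1) or (p1 implies p1)) or not not p1 = 1/2 or 1/2 = 1/2
No assignment yields a value below 1/2, so this is the minimum.

1/2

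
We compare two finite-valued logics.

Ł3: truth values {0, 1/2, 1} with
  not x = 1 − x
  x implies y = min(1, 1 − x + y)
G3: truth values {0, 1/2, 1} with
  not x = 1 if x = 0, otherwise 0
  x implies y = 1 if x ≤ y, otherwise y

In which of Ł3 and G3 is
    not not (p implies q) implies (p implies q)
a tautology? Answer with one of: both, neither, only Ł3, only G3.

only Ł3

In Ł3: every assignment gives 1 — tautology.
In G3: at p = 1, q = 1/2 the value is 1/2 — not a tautology.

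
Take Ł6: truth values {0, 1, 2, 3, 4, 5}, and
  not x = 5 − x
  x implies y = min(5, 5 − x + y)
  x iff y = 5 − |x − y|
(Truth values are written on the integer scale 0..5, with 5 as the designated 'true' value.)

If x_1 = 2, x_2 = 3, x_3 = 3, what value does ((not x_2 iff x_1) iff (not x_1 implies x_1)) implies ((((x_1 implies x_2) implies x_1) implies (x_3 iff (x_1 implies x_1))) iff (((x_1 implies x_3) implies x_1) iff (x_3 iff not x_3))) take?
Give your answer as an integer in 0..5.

4

not x_2 = not 3 = 2
not x_2 iff x_1 = 2 iff 2 = 5
not x_1 = not 2 = 3
not x_1 implies x_1 = 3 implies 2 = 4
(not x_2 iff x_1) iff (not x_1 implies x_1) = 5 iff 4 = 4
x_1 implies x_2 = 2 implies 3 = 5
(x_1 implies x_2) implies x_1 = 5 implies 2 = 2
x_1 implies x_1 = 2 implies 2 = 5
x_3 iff (x_1 implies x_1) = 3 iff 5 = 3
((x_1 implies x_2) implies x_1) implies (x_3 iff (x_1 implies x_1)) = 2 implies 3 = 5
x_1 implies x_3 = 2 implies 3 = 5
(x_1 implies x_3) implies x_1 = 5 implies 2 = 2
not x_3 = not 3 = 2
x_3 iff not x_3 = 3 iff 2 = 4
((x_1 implies x_3) implies x_1) iff (x_3 iff not x_3) = 2 iff 4 = 3
(((x_1 implies x_2) implies x_1) implies (x_3 iff (x_1 implies x_1))) iff (((x_1 implies x_3) implies x_1) iff (x_3 iff not x_3)) = 5 iff 3 = 3
((not x_2 iff x_1) iff (not x_1 implies x_1)) implies ((((x_1 implies x_2) implies x_1) implies (x_3 iff (x_1 implies x_1))) iff (((x_1 implies x_3) implies x_1) iff (x_3 iff not x_3))) = 4 implies 3 = 4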